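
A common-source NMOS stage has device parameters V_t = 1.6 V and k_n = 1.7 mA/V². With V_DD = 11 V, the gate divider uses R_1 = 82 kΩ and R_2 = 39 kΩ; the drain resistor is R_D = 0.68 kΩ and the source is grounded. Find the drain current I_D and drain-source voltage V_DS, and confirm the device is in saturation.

V_G = V_DD·R_2/(R_1+R_2) = 11×39/121 = 3.55 V. With the source grounded, V_GS = V_G = 3.55 V.
Assume saturation: I_D = (k_n/2)(V_GS − V_t)² = (1.7/2)×(3.55 − 1.6)² = 0.85×1.95² = 3.22 mA.
V_DS = V_DD − I_D·R_D = 11 − 3.22×0.68 = 8.81 V.
Saturation requires V_DS ≥ V_GS − V_t = 1.95 V; 8.81 ≥ 1.95 ✓.

I_D ≈ 3.2 mA, V_DS ≈ 8.8 V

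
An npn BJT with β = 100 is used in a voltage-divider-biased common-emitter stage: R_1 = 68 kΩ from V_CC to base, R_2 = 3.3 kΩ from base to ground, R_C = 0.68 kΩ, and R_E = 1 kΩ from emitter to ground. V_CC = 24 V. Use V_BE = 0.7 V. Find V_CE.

V_CE ≈ 23 V

Thevenize the base divider: V_Th = V_CC·R_2/(R_1+R_2) = 24×3.3/71.3 = 1.11 V, R_Th = R_1‖R_2 = 3.15 kΩ.
Base-emitter loop: V_Th = I_B·R_Th + V_BE + (β+1)I_B·R_E, so I_B = (1.11 − 0.7) / (3.15 + 101×1) = 0.00394 mA.
I_C = β·I_B = 100×0.00394 = 0.394 mA, and I_E = (β+1)I_B = 0.398 mA.
V_CE = V_CC − I_C·R_C − I_E·R_E = 24 − 0.394×0.68 − 0.398×1 = 23.3 V.
V_CE = 23.3 V > 0.2 V confirms active-region operation.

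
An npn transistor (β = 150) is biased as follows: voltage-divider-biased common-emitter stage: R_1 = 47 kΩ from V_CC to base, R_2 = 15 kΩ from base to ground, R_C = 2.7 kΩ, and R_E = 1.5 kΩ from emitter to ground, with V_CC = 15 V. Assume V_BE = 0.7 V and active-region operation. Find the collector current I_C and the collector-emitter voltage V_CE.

Thevenize the base divider: V_Th = V_CC·R_2/(R_1+R_2) = 15×15/62 = 3.63 V, R_Th = R_1‖R_2 = 11.4 kΩ.
Base-emitter loop: V_Th = I_B·R_Th + V_BE + (β+1)I_B·R_E, so I_B = (3.63 − 0.7) / (11.4 + 151×1.5) = 0.0123 mA.
I_C = β·I_B = 150×0.0123 = 1.85 mA, and I_E = (β+1)I_B = 1.86 mA.
V_CE = V_CC − I_C·R_C − I_E·R_E = 15 − 1.85×2.7 − 1.86×1.5 = 7.22 V.
V_CE = 7.22 V > 0.2 V confirms active-region operation.

I_C ≈ 1.8 mA, V_CE ≈ 7.2 V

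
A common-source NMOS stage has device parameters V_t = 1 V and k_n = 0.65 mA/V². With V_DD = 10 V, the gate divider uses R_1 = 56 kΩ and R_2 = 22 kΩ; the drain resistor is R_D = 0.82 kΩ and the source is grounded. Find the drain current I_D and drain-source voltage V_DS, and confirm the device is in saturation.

V_G = V_DD·R_2/(R_1+R_2) = 10×22/78 = 2.82 V. With the source grounded, V_GS = V_G = 2.82 V.
Assume saturation: I_D = (k_n/2)(V_GS − V_t)² = (0.65/2)×(2.82 − 1)² = 0.325×1.82² = 1.08 mA.
V_DS = V_DD − I_D·R_D = 10 − 1.08×0.82 = 9.12 V.
Saturation requires V_DS ≥ V_GS − V_t = 1.82 V; 9.12 ≥ 1.82 ✓.

I_D ≈ 1.1 mA, V_DS ≈ 9.1 V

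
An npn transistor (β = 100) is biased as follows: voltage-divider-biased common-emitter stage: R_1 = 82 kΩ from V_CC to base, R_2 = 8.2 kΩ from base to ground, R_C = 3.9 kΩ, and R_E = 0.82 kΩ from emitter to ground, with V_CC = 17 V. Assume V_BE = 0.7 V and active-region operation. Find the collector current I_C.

Thevenize the base divider: V_Th = V_CC·R_2/(R_1+R_2) = 17×8.2/90.2 = 1.55 V, R_Th = R_1‖R_2 = 7.45 kΩ.
Base-emitter loop: V_Th = I_B·R_Th + V_BE + (β+1)I_B·R_E, so I_B = (1.55 − 0.7) / (7.45 + 101×0.82) = 0.00937 mA.
I_C = β·I_B = 100×0.00937 = 0.937 mA, and I_E = (β+1)I_B = 0.946 mA.
V_CE = V_CC − I_C·R_C − I_E·R_E = 17 − 0.937×3.9 − 0.946×0.82 = 12.6 V.
V_CE = 12.6 V > 0.2 V confirms active-region operation.

I_C ≈ 0.94 mA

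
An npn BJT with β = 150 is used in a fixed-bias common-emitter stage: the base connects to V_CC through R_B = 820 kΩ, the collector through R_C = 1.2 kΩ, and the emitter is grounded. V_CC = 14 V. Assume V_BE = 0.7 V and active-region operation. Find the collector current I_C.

I_C ≈ 2.4 mA

Base loop: V_CC = I_B·R_B + V_BE, so I_B = (14 − 0.7)/820 kΩ = 0.0162 mA.
In the active region I_C = β·I_B = 150 × 0.0162 = 2.43 mA.
Collector loop: V_CE = V_CC − I_C·R_C = 14 − 2.43×1.2 = 11.1 V.
Since V_CE = 11.1 V > V_CE(sat) ≈ 0.2 V, the transistor is in the active region as assumed.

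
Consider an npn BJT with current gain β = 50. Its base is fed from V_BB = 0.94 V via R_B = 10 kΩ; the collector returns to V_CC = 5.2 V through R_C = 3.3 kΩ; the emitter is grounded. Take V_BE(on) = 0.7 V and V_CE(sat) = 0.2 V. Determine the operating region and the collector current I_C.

active; I_C ≈ 1.2 mA

Assume active. Base-emitter loop: I_B = (V_BB − V_BE)/R_B = (0.94 − 0.7)/10 = 0.024 mA.
I_C = β·I_B = 50×0.024 = 1.2 mA.
V_CE = V_CC − I_C·R_C = 5.2 − 1.2×3.3 = 1.24 V > V_CE(sat), so the active-region assumption holds.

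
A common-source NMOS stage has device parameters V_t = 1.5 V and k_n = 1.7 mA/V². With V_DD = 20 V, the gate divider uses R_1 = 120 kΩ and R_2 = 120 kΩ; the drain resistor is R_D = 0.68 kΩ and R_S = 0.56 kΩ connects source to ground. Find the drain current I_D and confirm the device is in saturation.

I_D ≈ 9.3 mA

V_G = V_DD·R_2/(R_1+R_2) = 20×120/240 = 10 V.
Assume saturation: I_D = (k_n/2)(V_GS − V_t)² with V_GS = V_G − I_D·R_S = 10 − 0.56·I_D.
Substituting gives 0.267·I_D² − 9.09·I_D + 61.4 = 0, with roots I_D = 9.28 or 24.8 mA.
The root I_D = 24.8 mA gives V_GS = -3.9 V ≤ V_t, so take I_D = 9.28 mA.
Then V_GS = 4.8 V and V_DS = V_DD − I_D(R_D+R_S) = 20 − 9.28×1.24 = 8.49 V.
Saturation requires V_DS ≥ V_GS − V_t = 3.3 V; 8.49 ≥ 3.3 ✓.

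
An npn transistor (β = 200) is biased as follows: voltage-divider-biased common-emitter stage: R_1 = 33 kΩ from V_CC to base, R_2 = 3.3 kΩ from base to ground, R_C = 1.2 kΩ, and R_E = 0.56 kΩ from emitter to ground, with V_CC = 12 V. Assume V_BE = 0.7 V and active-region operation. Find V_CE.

V_CE ≈ 11 V

Thevenize the base divider: V_Th = V_CC·R_2/(R_1+R_2) = 12×3.3/36.3 = 1.09 V, R_Th = R_1‖R_2 = 3 kΩ.
Base-emitter loop: V_Th = I_B·R_Th + V_BE + (β+1)I_B·R_E, so I_B = (1.09 − 0.7) / (3 + 201×0.56) = 0.00338 mA.
I_C = β·I_B = 200×0.00338 = 0.677 mA, and I_E = (β+1)I_B = 0.68 mA.
V_CE = V_CC − I_C·R_C − I_E·R_E = 12 − 0.677×1.2 − 0.68×0.56 = 10.8 V.
V_CE = 10.8 V > 0.2 V confirms active-region operation.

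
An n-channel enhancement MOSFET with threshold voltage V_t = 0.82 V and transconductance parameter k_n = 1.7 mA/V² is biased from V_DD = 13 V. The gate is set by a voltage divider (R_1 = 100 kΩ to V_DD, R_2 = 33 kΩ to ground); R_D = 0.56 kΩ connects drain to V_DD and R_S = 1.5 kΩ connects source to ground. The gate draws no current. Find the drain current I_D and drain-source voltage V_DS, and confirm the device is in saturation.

V_G = V_DD·R_2/(R_1+R_2) = 13×33/133 = 3.23 V.
Assume saturation: I_D = (k_n/2)(V_GS − V_t)² with V_GS = V_G − I_D·R_S = 3.23 − 1.5·I_D.
Substituting gives 1.91·I_D² − 7.13·I_D + 4.92 = 0, with roots I_D = 0.913 or 2.82 mA.
The root I_D = 2.82 mA gives V_GS = -1 V ≤ V_t, so take I_D = 0.913 mA.
Then V_GS = 1.86 V and V_DS = V_DD − I_D(R_D+R_S) = 13 − 0.913×2.06 = 11.1 V.
Saturation requires V_DS ≥ V_GS − V_t = 1.04 V; 11.1 ≥ 1.04 ✓.

I_D ≈ 0.91 mA, V_DS ≈ 11 V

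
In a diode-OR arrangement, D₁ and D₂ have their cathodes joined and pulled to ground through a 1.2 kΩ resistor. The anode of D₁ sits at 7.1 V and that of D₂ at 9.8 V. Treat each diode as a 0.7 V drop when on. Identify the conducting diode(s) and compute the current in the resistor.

Only D₂ conducts; I_R ≈ 7.6 mA

Assume both conduct. Then node N would need to be at both 7.1−0.7 = 6.4 V and 9.8−0.7 = 9.1 V, which is impossible.
Assume only D₂ conducts: V_N = 9.8 − 0.7 = 9.1 V, so I_R = 9.1/1.2 = 7.58 mA.
Check D₁: its anode-to-cathode voltage is 7.1 − 9.1 = -2 V < 0.7 V, so it is off. The assumption is consistent.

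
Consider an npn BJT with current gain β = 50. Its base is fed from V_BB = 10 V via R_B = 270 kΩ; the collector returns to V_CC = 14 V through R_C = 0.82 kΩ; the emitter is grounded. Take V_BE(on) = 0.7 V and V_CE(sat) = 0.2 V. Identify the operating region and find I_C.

Assume active. Base-emitter loop: I_B = (V_BB − V_BE)/R_B = (10 − 0.7)/270 = 0.0344 mA.
I_C = β·I_B = 50×0.0344 = 1.72 mA.
V_CE = V_CC − I_C·R_C = 14 − 1.72×0.82 = 12.6 V > V_CE(sat), so the active-region assumption holds.

active; I_C ≈ 1.7 mA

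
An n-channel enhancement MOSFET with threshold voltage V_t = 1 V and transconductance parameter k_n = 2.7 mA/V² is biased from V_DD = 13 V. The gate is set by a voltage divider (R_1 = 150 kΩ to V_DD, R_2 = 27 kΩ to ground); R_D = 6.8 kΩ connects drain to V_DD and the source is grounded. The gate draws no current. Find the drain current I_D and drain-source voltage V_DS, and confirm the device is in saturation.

V_G = V_DD·R_2/(R_1+R_2) = 13×27/177 = 1.98 V. With the source grounded, V_GS = V_G = 1.98 V.
Assume saturation: I_D = (k_n/2)(V_GS − V_t)² = (2.7/2)×(1.98 − 1)² = 1.35×0.983² = 1.3 mA.
V_DS = V_DD − I_D·R_D = 13 − 1.3×6.8 = 4.13 V.
Saturation requires V_DS ≥ V_GS − V_t = 0.983 V; 4.13 ≥ 0.983 ✓.

I_D ≈ 1.3 mA, V_DS ≈ 4.1 V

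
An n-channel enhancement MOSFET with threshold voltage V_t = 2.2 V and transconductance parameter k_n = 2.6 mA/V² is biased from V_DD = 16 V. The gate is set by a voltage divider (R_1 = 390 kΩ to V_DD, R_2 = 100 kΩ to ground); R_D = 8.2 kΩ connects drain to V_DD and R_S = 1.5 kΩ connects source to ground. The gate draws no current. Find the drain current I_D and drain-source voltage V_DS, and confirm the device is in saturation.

V_G = V_DD·R_2/(R_1+R_2) = 16×100/490 = 3.27 V.
Assume saturation: I_D = (k_n/2)(V_GS − V_t)² with V_GS = V_G − I_D·R_S = 3.27 − 1.5·I_D.
Substituting gives 2.93·I_D² − 5.15·I_D + 1.48 = 0, with roots I_D = 0.36 or 1.4 mA.
The root I_D = 1.4 mA gives V_GS = 1.16 V ≤ V_t, so take I_D = 0.36 mA.
Then V_GS = 2.73 V and V_DS = V_DD − I_D(R_D+R_S) = 16 − 0.36×9.7 = 12.5 V.
Saturation requires V_DS ≥ V_GS − V_t = 0.526 V; 12.5 ≥ 0.526 ✓.

I_D ≈ 0.36 mA, V_DS ≈ 13 V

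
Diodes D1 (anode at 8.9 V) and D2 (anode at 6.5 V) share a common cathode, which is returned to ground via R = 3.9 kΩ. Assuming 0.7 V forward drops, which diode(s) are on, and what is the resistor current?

Only D1 conducts; I_R ≈ 2.1 mA

Assume both conduct. Then node N would need to be at both 8.9−0.7 = 8.2 V and 6.5−0.7 = 5.8 V, which is impossible.
Assume only D1 conducts: V_N = 8.9 − 0.7 = 8.2 V, so I_R = 8.2/3.9 = 2.1 mA.
Check D2: its anode-to-cathode voltage is 6.5 − 8.2 = -1.7 V < 0.7 V, so it is off. The assumption is consistent.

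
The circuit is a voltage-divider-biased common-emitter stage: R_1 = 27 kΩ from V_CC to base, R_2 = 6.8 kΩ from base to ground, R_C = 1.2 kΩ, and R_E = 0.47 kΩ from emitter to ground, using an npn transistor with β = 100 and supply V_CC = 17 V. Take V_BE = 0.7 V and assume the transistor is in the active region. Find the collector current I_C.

I_C ≈ 5.1 mA

Thevenize the base divider: V_Th = V_CC·R_2/(R_1+R_2) = 17×6.8/33.8 = 3.42 V, R_Th = R_1‖R_2 = 5.43 kΩ.
Base-emitter loop: V_Th = I_B·R_Th + V_BE + (β+1)I_B·R_E, so I_B = (3.42 − 0.7) / (5.43 + 101×0.47) = 0.0514 mA.
I_C = β·I_B = 100×0.0514 = 5.14 mA, and I_E = (β+1)I_B = 5.19 mA.
V_CE = V_CC − I_C·R_C − I_E·R_E = 17 − 5.14×1.2 − 5.19×0.47 = 8.39 V.
V_CE = 8.39 V > 0.2 V confirms active-region operation.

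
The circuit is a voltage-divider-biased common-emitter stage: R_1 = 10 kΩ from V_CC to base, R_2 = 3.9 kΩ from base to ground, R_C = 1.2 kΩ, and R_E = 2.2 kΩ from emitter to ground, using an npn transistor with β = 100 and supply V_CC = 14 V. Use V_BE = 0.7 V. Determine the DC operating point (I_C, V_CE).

I_C ≈ 1.4 mA, V_CE ≈ 9.1 V

Thevenize the base divider: V_Th = V_CC·R_2/(R_1+R_2) = 14×3.9/13.9 = 3.93 V, R_Th = R_1‖R_2 = 2.81 kΩ.
Base-emitter loop: V_Th = I_B·R_Th + V_BE + (β+1)I_B·R_E, so I_B = (3.93 − 0.7) / (2.81 + 101×2.2) = 0.0143 mA.
I_C = β·I_B = 100×0.0143 = 1.43 mA, and I_E = (β+1)I_B = 1.45 mA.
V_CE = V_CC − I_C·R_C − I_E·R_E = 14 − 1.43×1.2 − 1.45×2.2 = 9.09 V.
V_CE = 9.09 V > 0.2 V confirms active-region operation.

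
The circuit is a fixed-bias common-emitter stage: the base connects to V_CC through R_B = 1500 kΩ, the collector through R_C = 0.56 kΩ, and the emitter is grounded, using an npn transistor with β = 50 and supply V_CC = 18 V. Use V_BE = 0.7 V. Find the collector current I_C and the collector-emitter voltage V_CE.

I_C ≈ 0.58 mA, V_CE ≈ 18 V

Base loop: V_CC = I_B·R_B + V_BE, so I_B = (18 − 0.7)/1500 kΩ = 0.0115 mA.
In the active region I_C = β·I_B = 50 × 0.0115 = 0.577 mA.
Collector loop: V_CE = V_CC − I_C·R_C = 18 − 0.577×0.56 = 17.7 V.
Since V_CE = 17.7 V > V_CE(sat) ≈ 0.2 V, the transistor is in the active region as assumed.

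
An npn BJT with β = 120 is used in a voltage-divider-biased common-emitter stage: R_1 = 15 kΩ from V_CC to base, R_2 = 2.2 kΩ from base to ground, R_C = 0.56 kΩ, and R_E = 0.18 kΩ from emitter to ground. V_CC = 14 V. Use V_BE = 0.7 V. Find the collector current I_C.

Thevenize the base divider: V_Th = V_CC·R_2/(R_1+R_2) = 14×2.2/17.2 = 1.79 V, R_Th = R_1‖R_2 = 1.92 kΩ.
Base-emitter loop: V_Th = I_B·R_Th + V_BE + (β+1)I_B·R_E, so I_B = (1.79 − 0.7) / (1.92 + 121×0.18) = 0.046 mA.
I_C = β·I_B = 120×0.046 = 5.52 mA, and I_E = (β+1)I_B = 5.57 mA.
V_CE = V_CC − I_C·R_C − I_E·R_E = 14 − 5.52×0.56 − 5.57×0.18 = 9.9 V.
V_CE = 9.9 V > 0.2 V confirms active-region operation.

I_C ≈ 5.5 mA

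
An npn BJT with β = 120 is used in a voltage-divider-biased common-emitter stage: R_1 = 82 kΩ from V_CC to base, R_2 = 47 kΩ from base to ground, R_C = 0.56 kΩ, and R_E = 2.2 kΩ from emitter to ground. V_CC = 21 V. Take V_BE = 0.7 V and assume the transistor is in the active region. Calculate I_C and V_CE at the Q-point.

I_C ≈ 2.8 mA, V_CE ≈ 13 V

Thevenize the base divider: V_Th = V_CC·R_2/(R_1+R_2) = 21×47/129 = 7.65 V, R_Th = R_1‖R_2 = 29.9 kΩ.
Base-emitter loop: V_Th = I_B·R_Th + V_BE + (β+1)I_B·R_E, so I_B = (7.65 − 0.7) / (29.9 + 121×2.2) = 0.0235 mA.
I_C = β·I_B = 120×0.0235 = 2.82 mA, and I_E = (β+1)I_B = 2.84 mA.
V_CE = V_CC − I_C·R_C − I_E·R_E = 21 − 2.82×0.56 − 2.84×2.2 = 13.2 V.
V_CE = 13.2 V > 0.2 V confirms active-region operation.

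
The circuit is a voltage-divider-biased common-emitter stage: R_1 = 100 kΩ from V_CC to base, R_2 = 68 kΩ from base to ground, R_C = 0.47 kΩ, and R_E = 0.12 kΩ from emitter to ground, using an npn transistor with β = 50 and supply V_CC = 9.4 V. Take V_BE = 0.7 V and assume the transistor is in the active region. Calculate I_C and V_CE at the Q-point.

I_C ≈ 3.3 mA, V_CE ≈ 7.4 V

Thevenize the base divider: V_Th = V_CC·R_2/(R_1+R_2) = 9.4×68/168 = 3.8 V, R_Th = R_1‖R_2 = 40.5 kΩ.
Base-emitter loop: V_Th = I_B·R_Th + V_BE + (β+1)I_B·R_E, so I_B = (3.8 − 0.7) / (40.5 + 51×0.12) = 0.0666 mA.
I_C = β·I_B = 50×0.0666 = 3.33 mA, and I_E = (β+1)I_B = 3.4 mA.
V_CE = V_CC − I_C·R_C − I_E·R_E = 9.4 − 3.33×0.47 − 3.4×0.12 = 7.43 V.
V_CE = 7.43 V > 0.2 V confirms active-region operation.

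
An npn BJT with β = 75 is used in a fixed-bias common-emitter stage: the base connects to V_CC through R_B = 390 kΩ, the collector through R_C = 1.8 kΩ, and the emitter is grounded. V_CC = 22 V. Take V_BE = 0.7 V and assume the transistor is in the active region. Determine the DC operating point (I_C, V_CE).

Base loop: V_CC = I_B·R_B + V_BE, so I_B = (22 − 0.7)/390 kΩ = 0.0546 mA.
In the active region I_C = β·I_B = 75 × 0.0546 = 4.1 mA.
Collector loop: V_CE = V_CC − I_C·R_C = 22 − 4.1×1.8 = 14.6 V.
Since V_CE = 14.6 V > V_CE(sat) ≈ 0.2 V, the transistor is in the active region as assumed.

I_C ≈ 4.1 mA, V_CE ≈ 15 V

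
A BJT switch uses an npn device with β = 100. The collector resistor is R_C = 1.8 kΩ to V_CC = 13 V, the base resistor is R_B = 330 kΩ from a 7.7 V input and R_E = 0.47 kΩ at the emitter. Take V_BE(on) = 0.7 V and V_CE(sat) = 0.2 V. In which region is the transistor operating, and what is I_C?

active; I_C ≈ 1.9 mA

Assume active. Base-emitter loop: I_B = (V_BB − V_BE)/(R_B + (β+1)R_E) = (7.7 − 0.7)/(330 + 101×0.47) = 0.0185 mA.
I_C = β·I_B = 100×0.0185 = 1.85 mA.
V_CE = V_CC − I_C·R_C − I_E·R_E = 13 − 1.85×1.8 − 1.87×0.47 = 8.78 V > V_CE(sat), so the active-region assumption holds.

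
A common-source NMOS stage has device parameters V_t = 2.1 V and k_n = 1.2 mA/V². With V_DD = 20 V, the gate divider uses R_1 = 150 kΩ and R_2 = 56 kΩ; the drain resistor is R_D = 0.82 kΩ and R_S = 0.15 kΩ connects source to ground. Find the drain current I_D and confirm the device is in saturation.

V_G = V_DD·R_2/(R_1+R_2) = 20×56/206 = 5.44 V.
Assume saturation: I_D = (k_n/2)(V_GS − V_t)² with V_GS = V_G − I_D·R_S = 5.44 − 0.15·I_D.
Substituting gives 0.0135·I_D² − 1.6·I_D + 6.68 = 0, with roots I_D = 4.33 or 114 mA.
The root I_D = 114 mA gives V_GS = -11.7 V ≤ V_t, so take I_D = 4.33 mA.
Then V_GS = 4.79 V and V_DS = V_DD − I_D(R_D+R_S) = 20 − 4.33×0.97 = 15.8 V.
Saturation requires V_DS ≥ V_GS − V_t = 2.69 V; 15.8 ≥ 2.69 ✓.

I_D ≈ 4.3 mA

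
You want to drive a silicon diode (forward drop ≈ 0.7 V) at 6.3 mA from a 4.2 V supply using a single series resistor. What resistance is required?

The resistor drops V_S − V_D = 4.2 − 0.7 = 3.5 V at 6.3 mA.
R = 3.5 V / 6.3 mA = 0.556 kΩ.

R ≈ 0.56 kΩ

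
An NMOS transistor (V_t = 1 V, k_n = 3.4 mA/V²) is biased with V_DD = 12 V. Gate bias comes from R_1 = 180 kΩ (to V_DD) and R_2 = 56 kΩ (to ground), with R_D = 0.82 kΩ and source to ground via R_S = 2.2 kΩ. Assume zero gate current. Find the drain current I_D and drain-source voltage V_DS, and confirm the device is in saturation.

I_D ≈ 0.58 mA, V_DS ≈ 10 V

V_G = V_DD·R_2/(R_1+R_2) = 12×56/236 = 2.85 V.
Assume saturation: I_D = (k_n/2)(V_GS − V_t)² with V_GS = V_G − I_D·R_S = 2.85 − 2.2·I_D.
Substituting gives 8.23·I_D² − 14.8·I_D + 5.8 = 0, with roots I_D = 0.575 or 1.23 mA.
The root I_D = 1.23 mA gives V_GS = 0.151 V ≤ V_t, so take I_D = 0.575 mA.
Then V_GS = 1.58 V and V_DS = V_DD − I_D(R_D+R_S) = 12 − 0.575×3.02 = 10.3 V.
Saturation requires V_DS ≥ V_GS − V_t = 0.582 V; 10.3 ≥ 0.582 ✓.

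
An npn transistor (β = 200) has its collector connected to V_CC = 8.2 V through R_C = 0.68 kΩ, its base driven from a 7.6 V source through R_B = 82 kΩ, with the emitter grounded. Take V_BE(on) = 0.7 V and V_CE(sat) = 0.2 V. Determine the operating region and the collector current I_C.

Assume active: I_B = (7.6 − 0.7)/82 = 0.0841 mA, giving I_C = β·I_B = 16.8 mA.
But then V_CE = 8.2 − 16.8×0.68 = -3.24 V < V_CE(sat) = 0.2 V — impossible in the active region.
So the transistor is saturated. With V_CE = 0.2 V, I_C = (V_CC − 0.2)/R_C = 8/0.68 = 11.8 mA.
Check: β·I_B = 16.8 mA > I_C = 11.8 mA, confirming saturation.

saturation; I_C ≈ 12 mA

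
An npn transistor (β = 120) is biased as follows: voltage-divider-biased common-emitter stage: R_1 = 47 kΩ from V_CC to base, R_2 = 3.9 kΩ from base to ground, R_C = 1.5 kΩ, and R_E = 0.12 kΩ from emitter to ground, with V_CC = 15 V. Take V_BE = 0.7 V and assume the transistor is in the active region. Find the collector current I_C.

Thevenize the base divider: V_Th = V_CC·R_2/(R_1+R_2) = 15×3.9/50.9 = 1.15 V, R_Th = R_1‖R_2 = 3.6 kΩ.
Base-emitter loop: V_Th = I_B·R_Th + V_BE + (β+1)I_B·R_E, so I_B = (1.15 − 0.7) / (3.6 + 121×0.12) = 0.0248 mA.
I_C = β·I_B = 120×0.0248 = 2.98 mA, and I_E = (β+1)I_B = 3 mA.
V_CE = V_CC − I_C·R_C − I_E·R_E = 15 − 2.98×1.5 − 3×0.12 = 10.2 V.
V_CE = 10.2 V > 0.2 V confirms active-region operation.

I_C ≈ 3 mA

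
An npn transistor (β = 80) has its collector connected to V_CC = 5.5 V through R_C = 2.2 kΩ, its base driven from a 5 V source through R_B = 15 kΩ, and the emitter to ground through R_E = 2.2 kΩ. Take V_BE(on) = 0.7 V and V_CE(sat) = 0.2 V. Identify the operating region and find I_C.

saturation; I_C ≈ 1.2 mA

Assume active: I_B = (5 − 0.7)/(15 + 81×2.2) = 0.0223 mA, I_C = β·I_B = 1.78 mA.
Then V_CE = 5.5 − 1.78×2.2 − 1.8×2.2 = -2.38 V < 0.2 V — the active assumption fails.
Re-solve with V_CE = 0.2 V. KCL at the emitter: V_E/R_E = (V_BB−0.7−V_E)/R_B + (V_CC−0.2−V_E)/R_C, giving V_E = 2.76 V.
I_C = (V_CC − 0.2 − V_E)/R_C = (5.3 − 2.76)/2.2 = 1.15 mA.
Check: I_B = (4.3 − 2.76)/15 = 0.102 mA, and β·I_B = 8.2 mA > I_C, confirming saturation.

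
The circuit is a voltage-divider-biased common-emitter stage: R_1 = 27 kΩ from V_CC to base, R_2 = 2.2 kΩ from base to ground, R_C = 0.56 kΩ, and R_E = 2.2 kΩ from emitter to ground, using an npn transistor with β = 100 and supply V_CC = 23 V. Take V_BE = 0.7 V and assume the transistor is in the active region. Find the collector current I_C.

Thevenize the base divider: V_Th = V_CC·R_2/(R_1+R_2) = 23×2.2/29.2 = 1.73 V, R_Th = R_1‖R_2 = 2.03 kΩ.
Base-emitter loop: V_Th = I_B·R_Th + V_BE + (β+1)I_B·R_E, so I_B = (1.73 − 0.7) / (2.03 + 101×2.2) = 0.00461 mA.
I_C = β·I_B = 100×0.00461 = 0.461 mA, and I_E = (β+1)I_B = 0.465 mA.
V_CE = V_CC − I_C·R_C − I_E·R_E = 23 − 0.461×0.56 − 0.465×2.2 = 21.7 V.
V_CE = 21.7 V > 0.2 V confirms active-region operation.

I_C ≈ 0.46 mA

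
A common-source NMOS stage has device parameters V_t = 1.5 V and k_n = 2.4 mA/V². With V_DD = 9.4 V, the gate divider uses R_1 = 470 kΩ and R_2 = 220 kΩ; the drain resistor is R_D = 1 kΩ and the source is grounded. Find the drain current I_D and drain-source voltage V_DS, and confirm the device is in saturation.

I_D ≈ 2.7 mA, V_DS ≈ 6.7 V

V_G = V_DD·R_2/(R_1+R_2) = 9.4×220/690 = 3 V. With the source grounded, V_GS = V_G = 3 V.
Assume saturation: I_D = (k_n/2)(V_GS − V_t)² = (2.4/2)×(3 − 1.5)² = 1.2×1.5² = 2.69 mA.
V_DS = V_DD − I_D·R_D = 9.4 − 2.69×1 = 6.71 V.
Saturation requires V_DS ≥ V_GS − V_t = 1.5 V; 6.71 ≥ 1.5 ✓.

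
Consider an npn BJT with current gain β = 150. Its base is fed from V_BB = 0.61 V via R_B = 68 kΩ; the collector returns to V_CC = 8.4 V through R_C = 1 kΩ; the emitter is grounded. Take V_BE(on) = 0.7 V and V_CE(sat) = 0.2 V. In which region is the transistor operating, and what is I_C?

V_BB = 0.61 V ≤ V_BE(on) = 0.7 V, so the base-emitter junction is not forward biased.
The transistor is in cutoff: I_B = I_C = 0.

cutoff; I_C ≈ 0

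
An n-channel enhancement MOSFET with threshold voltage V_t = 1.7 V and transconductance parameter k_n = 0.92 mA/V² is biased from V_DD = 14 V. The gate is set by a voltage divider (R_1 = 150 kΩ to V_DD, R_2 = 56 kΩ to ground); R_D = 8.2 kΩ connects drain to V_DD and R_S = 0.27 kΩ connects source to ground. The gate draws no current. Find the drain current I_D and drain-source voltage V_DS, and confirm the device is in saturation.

I_D ≈ 1.4 mA, V_DS ≈ 2.3 V

V_G = V_DD·R_2/(R_1+R_2) = 14×56/206 = 3.81 V.
Assume saturation: I_D = (k_n/2)(V_GS − V_t)² with V_GS = V_G − I_D·R_S = 3.81 − 0.27·I_D.
Substituting gives 0.0335·I_D² − 1.52·I_D + 2.04 = 0, with roots I_D = 1.38 or 44 mA.
The root I_D = 44 mA gives V_GS = -8.08 V ≤ V_t, so take I_D = 1.38 mA.
Then V_GS = 3.43 V and V_DS = V_DD − I_D(R_D+R_S) = 14 − 1.38×8.47 = 2.3 V.
Saturation requires V_DS ≥ V_GS − V_t = 1.73 V; 2.3 ≥ 1.73 ✓.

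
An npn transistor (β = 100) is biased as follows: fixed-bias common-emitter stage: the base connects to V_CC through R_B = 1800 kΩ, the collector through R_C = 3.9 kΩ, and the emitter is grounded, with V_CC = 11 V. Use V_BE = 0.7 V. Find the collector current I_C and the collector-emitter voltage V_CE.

I_C ≈ 0.57 mA, V_CE ≈ 8.8 V

Base loop: V_CC = I_B·R_B + V_BE, so I_B = (11 − 0.7)/1800 kΩ = 0.00572 mA.
In the active region I_C = β·I_B = 100 × 0.00572 = 0.572 mA.
Collector loop: V_CE = V_CC − I_C·R_C = 11 − 0.572×3.9 = 8.77 V.
Since V_CE = 8.77 V > V_CE(sat) ≈ 0.2 V, the transistor is in the active region as assumed.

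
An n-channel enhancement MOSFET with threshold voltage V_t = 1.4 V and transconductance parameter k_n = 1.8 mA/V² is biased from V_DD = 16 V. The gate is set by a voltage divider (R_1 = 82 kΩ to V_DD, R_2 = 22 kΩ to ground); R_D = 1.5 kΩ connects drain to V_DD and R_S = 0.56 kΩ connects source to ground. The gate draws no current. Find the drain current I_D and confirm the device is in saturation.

V_G = V_DD·R_2/(R_1+R_2) = 16×22/104 = 3.38 V.
Assume saturation: I_D = (k_n/2)(V_GS − V_t)² with V_GS = V_G − I_D·R_S = 3.38 − 0.56·I_D.
Substituting gives 0.282·I_D² − 3·I_D + 3.54 = 0, with roots I_D = 1.35 or 9.28 mA.
The root I_D = 9.28 mA gives V_GS = -1.81 V ≤ V_t, so take I_D = 1.35 mA.
Then V_GS = 2.63 V and V_DS = V_DD − I_D(R_D+R_S) = 16 − 1.35×2.06 = 13.2 V.
Saturation requires V_DS ≥ V_GS − V_t = 1.23 V; 13.2 ≥ 1.23 ✓.

I_D ≈ 1.4 mA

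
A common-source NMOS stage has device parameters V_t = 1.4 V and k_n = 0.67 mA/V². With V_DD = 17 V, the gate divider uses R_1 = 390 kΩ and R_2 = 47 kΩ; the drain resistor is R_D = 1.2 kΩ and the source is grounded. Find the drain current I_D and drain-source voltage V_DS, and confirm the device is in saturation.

V_G = V_DD·R_2/(R_1+R_2) = 17×47/437 = 1.83 V. With the source grounded, V_GS = V_G = 1.83 V.
Assume saturation: I_D = (k_n/2)(V_GS − V_t)² = (0.67/2)×(1.83 − 1.4)² = 0.335×0.428² = 0.0615 mA.
V_DS = V_DD − I_D·R_D = 17 − 0.0615×1.2 = 16.9 V.
Saturation requires V_DS ≥ V_GS − V_t = 0.428 V; 16.9 ≥ 0.428 ✓.

I_D ≈ 0.061 mA, V_DS ≈ 17 V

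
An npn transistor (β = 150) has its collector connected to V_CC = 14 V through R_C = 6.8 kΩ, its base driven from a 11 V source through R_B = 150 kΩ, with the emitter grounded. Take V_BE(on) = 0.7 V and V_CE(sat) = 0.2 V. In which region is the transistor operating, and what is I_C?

Assume active: I_B = (11 − 0.7)/150 = 0.0687 mA, giving I_C = β·I_B = 10.3 mA.
But then V_CE = 14 − 10.3×6.8 = -56 V < V_CE(sat) = 0.2 V — impossible in the active region.
So the transistor is saturated. With V_CE = 0.2 V, I_C = (V_CC − 0.2)/R_C = 13.8/6.8 = 2.03 mA.
Check: β·I_B = 10.3 mA > I_C = 2.03 mA, confirming saturation.

saturation; I_C ≈ 2 mA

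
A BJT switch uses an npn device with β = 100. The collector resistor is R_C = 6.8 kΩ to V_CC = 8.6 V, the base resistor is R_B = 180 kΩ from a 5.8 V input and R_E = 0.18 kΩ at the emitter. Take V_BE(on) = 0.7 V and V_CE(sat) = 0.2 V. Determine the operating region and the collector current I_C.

Assume active: I_B = (5.8 − 0.7)/(180 + 101×0.18) = 0.0257 mA, I_C = β·I_B = 2.57 mA.
Then V_CE = 8.6 − 2.57×6.8 − 2.6×0.18 = -9.37 V < 0.2 V — the active assumption fails.
Re-solve with V_CE = 0.2 V. KCL at the emitter: V_E/R_E = (V_BB−0.7−V_E)/R_B + (V_CC−0.2−V_E)/R_C, giving V_E = 0.221 V.
I_C = (V_CC − 0.2 − V_E)/R_C = (8.4 − 0.221)/6.8 = 1.2 mA.
Check: I_B = (5.1 − 0.221)/180 = 0.0271 mA, and β·I_B = 2.71 mA > I_C, confirming saturation.

saturation; I_C ≈ 1.2 mA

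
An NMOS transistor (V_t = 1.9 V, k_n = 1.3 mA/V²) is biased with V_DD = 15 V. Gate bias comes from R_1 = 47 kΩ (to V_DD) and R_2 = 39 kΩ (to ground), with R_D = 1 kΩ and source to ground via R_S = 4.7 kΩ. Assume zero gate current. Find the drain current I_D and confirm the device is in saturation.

V_G = V_DD·R_2/(R_1+R_2) = 15×39/86 = 6.8 V.
Assume saturation: I_D = (k_n/2)(V_GS − V_t)² with V_GS = V_G − I_D·R_S = 6.8 − 4.7·I_D.
Substituting gives 14.4·I_D² − 31·I_D + 15.6 = 0, with roots I_D = 0.806 or 1.35 mA.
The root I_D = 1.35 mA gives V_GS = 0.459 V ≤ V_t, so take I_D = 0.806 mA.
Then V_GS = 3.01 V and V_DS = V_DD − I_D(R_D+R_S) = 15 − 0.806×5.7 = 10.4 V.
Saturation requires V_DS ≥ V_GS − V_t = 1.11 V; 10.4 ≥ 1.11 ✓.

I_D ≈ 0.81 mA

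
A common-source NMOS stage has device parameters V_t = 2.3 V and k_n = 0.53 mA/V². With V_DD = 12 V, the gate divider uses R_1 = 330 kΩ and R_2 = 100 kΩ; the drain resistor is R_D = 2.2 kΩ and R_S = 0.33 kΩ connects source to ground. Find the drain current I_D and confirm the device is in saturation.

I_D ≈ 0.059 mA

V_G = V_DD·R_2/(R_1+R_2) = 12×100/430 = 2.79 V.
Assume saturation: I_D = (k_n/2)(V_GS − V_t)² with V_GS = V_G − I_D·R_S = 2.79 − 0.33·I_D.
Substituting gives 0.0289·I_D² − 1.09·I_D + 0.0638 = 0, with roots I_D = 0.0589 or 37.6 mA.
The root I_D = 37.6 mA gives V_GS = -9.61 V ≤ V_t, so take I_D = 0.0589 mA.
Then V_GS = 2.77 V and V_DS = V_DD − I_D(R_D+R_S) = 12 − 0.0589×2.53 = 11.9 V.
Saturation requires V_DS ≥ V_GS − V_t = 0.471 V; 11.9 ≥ 0.471 ✓.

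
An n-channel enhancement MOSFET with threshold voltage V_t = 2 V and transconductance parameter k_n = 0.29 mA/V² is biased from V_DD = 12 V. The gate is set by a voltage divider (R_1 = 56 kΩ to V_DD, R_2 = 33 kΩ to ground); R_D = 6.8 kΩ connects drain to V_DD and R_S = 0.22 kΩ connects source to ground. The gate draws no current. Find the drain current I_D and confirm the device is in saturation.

V_G = V_DD·R_2/(R_1+R_2) = 12×33/89 = 4.45 V.
Assume saturation: I_D = (k_n/2)(V_GS − V_t)² with V_GS = V_G − I_D·R_S = 4.45 − 0.22·I_D.
Substituting gives 0.00702·I_D² − 1.16·I_D + 0.87 = 0, with roots I_D = 0.756 or 164 mA.
The root I_D = 164 mA gives V_GS = -31.6 V ≤ V_t, so take I_D = 0.756 mA.
Then V_GS = 4.28 V and V_DS = V_DD − I_D(R_D+R_S) = 12 − 0.756×7.02 = 6.69 V.
Saturation requires V_DS ≥ V_GS − V_t = 2.28 V; 6.69 ≥ 2.28 ✓.

I_D ≈ 0.76 mA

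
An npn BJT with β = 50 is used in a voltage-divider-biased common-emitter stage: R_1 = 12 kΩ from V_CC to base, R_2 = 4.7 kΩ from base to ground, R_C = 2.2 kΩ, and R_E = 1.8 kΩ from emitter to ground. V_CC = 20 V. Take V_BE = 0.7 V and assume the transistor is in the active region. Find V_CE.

Thevenize the base divider: V_Th = V_CC·R_2/(R_1+R_2) = 20×4.7/16.7 = 5.63 V, R_Th = R_1‖R_2 = 3.38 kΩ.
Base-emitter loop: V_Th = I_B·R_Th + V_BE + (β+1)I_B·R_E, so I_B = (5.63 − 0.7) / (3.38 + 51×1.8) = 0.0518 mA.
I_C = β·I_B = 50×0.0518 = 2.59 mA, and I_E = (β+1)I_B = 2.64 mA.
V_CE = V_CC − I_C·R_C − I_E·R_E = 20 − 2.59×2.2 − 2.64×1.8 = 9.55 V.
V_CE = 9.55 V > 0.2 V confirms active-region operation.

V_CE ≈ 9.5 V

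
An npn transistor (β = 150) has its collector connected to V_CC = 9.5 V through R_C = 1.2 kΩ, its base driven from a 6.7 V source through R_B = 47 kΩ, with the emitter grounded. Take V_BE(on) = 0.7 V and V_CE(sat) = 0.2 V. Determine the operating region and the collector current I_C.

saturation; I_C ≈ 7.8 mA

Assume active: I_B = (6.7 − 0.7)/47 = 0.128 mA, giving I_C = β·I_B = 19.1 mA.
But then V_CE = 9.5 − 19.1×1.2 = -13.5 V < V_CE(sat) = 0.2 V — impossible in the active region.
So the transistor is saturated. With V_CE = 0.2 V, I_C = (V_CC − 0.2)/R_C = 9.3/1.2 = 7.75 mA.
Check: β·I_B = 19.1 mA > I_C = 7.75 mA, confirming saturation.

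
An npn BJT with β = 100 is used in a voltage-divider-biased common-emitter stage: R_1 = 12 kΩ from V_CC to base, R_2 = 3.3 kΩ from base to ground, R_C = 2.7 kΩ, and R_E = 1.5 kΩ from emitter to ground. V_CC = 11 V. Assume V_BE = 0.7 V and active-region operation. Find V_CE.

Thevenize the base divider: V_Th = V_CC·R_2/(R_1+R_2) = 11×3.3/15.3 = 2.37 V, R_Th = R_1‖R_2 = 2.59 kΩ.
Base-emitter loop: V_Th = I_B·R_Th + V_BE + (β+1)I_B·R_E, so I_B = (2.37 − 0.7) / (2.59 + 101×1.5) = 0.0109 mA.
I_C = β·I_B = 100×0.0109 = 1.09 mA, and I_E = (β+1)I_B = 1.1 mA.
V_CE = V_CC − I_C·R_C − I_E·R_E = 11 − 1.09×2.7 − 1.1×1.5 = 6.42 V.
V_CE = 6.42 V > 0.2 V confirms active-region operation.

V_CE ≈ 6.4 V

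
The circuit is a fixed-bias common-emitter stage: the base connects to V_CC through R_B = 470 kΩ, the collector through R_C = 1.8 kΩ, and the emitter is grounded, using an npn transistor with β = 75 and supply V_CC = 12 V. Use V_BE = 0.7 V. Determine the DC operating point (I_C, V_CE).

Base loop: V_CC = I_B·R_B + V_BE, so I_B = (12 − 0.7)/470 kΩ = 0.024 mA.
In the active region I_C = β·I_B = 75 × 0.024 = 1.8 mA.
Collector loop: V_CE = V_CC − I_C·R_C = 12 − 1.8×1.8 = 8.75 V.
Since V_CE = 8.75 V > V_CE(sat) ≈ 0.2 V, the transistor is in the active region as assumed.

I_C ≈ 1.8 mA, V_CE ≈ 8.8 V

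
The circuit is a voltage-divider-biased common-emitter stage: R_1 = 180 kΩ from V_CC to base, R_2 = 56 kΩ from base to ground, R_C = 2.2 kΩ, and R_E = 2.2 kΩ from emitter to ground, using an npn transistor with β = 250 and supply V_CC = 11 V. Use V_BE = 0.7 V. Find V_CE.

Thevenize the base divider: V_Th = V_CC·R_2/(R_1+R_2) = 11×56/236 = 2.61 V, R_Th = R_1‖R_2 = 42.7 kΩ.
Base-emitter loop: V_Th = I_B·R_Th + V_BE + (β+1)I_B·R_E, so I_B = (2.61 − 0.7) / (42.7 + 251×2.2) = 0.00321 mA.
I_C = β·I_B = 250×0.00321 = 0.803 mA, and I_E = (β+1)I_B = 0.806 mA.
V_CE = V_CC − I_C·R_C − I_E·R_E = 11 − 0.803×2.2 − 0.806×2.2 = 7.46 V.
V_CE = 7.46 V > 0.2 V confirms active-region operation.

V_CE ≈ 7.5 V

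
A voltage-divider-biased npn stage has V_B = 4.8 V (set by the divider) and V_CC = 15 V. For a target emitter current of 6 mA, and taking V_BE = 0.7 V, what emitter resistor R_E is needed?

R_E ≈ 0.68 kΩ

V_E = V_B − V_BE = 4.8 − 0.7 = 4.1 V.
R_E = V_E / I_E = 4.1 / 6 = 0.683 kΩ.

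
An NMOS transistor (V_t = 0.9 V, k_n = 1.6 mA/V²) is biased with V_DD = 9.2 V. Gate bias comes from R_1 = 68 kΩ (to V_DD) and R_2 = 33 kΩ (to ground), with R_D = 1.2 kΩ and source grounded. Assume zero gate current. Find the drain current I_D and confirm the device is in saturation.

V_G = V_DD·R_2/(R_1+R_2) = 9.2×33/101 = 3.01 V. With the source grounded, V_GS = V_G = 3.01 V.
Assume saturation: I_D = (k_n/2)(V_GS − V_t)² = (1.6/2)×(3.01 − 0.9)² = 0.8×2.11² = 3.55 mA.
V_DS = V_DD − I_D·R_D = 9.2 − 3.55×1.2 = 4.94 V.
Saturation requires V_DS ≥ V_GS − V_t = 2.11 V; 4.94 ≥ 2.11 ✓.

I_D ≈ 3.5 mA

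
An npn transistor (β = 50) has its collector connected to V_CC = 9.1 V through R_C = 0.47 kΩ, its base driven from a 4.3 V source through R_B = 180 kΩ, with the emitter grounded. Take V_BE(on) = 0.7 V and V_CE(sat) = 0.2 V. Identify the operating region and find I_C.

active; I_C ≈ 1 mA

Assume active. Base-emitter loop: I_B = (V_BB − V_BE)/R_B = (4.3 − 0.7)/180 = 0.02 mA.
I_C = β·I_B = 50×0.02 = 1 mA.
V_CE = V_CC − I_C·R_C = 9.1 − 1×0.47 = 8.63 V > V_CE(sat), so the active-region assumption holds.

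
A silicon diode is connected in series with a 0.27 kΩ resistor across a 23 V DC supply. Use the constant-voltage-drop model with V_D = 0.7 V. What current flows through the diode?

KVL around the loop: 23 = V_D + I·R = 0.7 + I × 0.27 kΩ.
So I = (23 − 0.7) / 0.27 kΩ = 22.3 / 0.27 = 82.6 mA.

I ≈ 83 mA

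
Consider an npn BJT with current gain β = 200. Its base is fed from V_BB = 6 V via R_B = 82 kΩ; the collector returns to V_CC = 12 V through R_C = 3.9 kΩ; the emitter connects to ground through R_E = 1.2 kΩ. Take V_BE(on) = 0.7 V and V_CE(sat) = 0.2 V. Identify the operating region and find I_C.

saturation; I_C ≈ 2.3 mA

Assume active: I_B = (6 − 0.7)/(82 + 201×1.2) = 0.0164 mA, I_C = β·I_B = 3.28 mA.
Then V_CE = 12 − 3.28×3.9 − 3.3×1.2 = -4.75 V < 0.2 V — the active assumption fails.
Re-solve with V_CE = 0.2 V. KCL at the emitter: V_E/R_E = (V_BB−0.7−V_E)/R_B + (V_CC−0.2−V_E)/R_C, giving V_E = 2.8 V.
I_C = (V_CC − 0.2 − V_E)/R_C = (11.8 − 2.8)/3.9 = 2.31 mA.
Check: I_B = (5.3 − 2.8)/82 = 0.0304 mA, and β·I_B = 6.09 mA > I_C, confirming saturation.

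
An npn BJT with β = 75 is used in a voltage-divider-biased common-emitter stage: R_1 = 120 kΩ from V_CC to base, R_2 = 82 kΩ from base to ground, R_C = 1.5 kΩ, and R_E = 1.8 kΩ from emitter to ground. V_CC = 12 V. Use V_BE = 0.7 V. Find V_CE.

V_CE ≈ 6.4 V

Thevenize the base divider: V_Th = V_CC·R_2/(R_1+R_2) = 12×82/202 = 4.87 V, R_Th = R_1‖R_2 = 48.7 kΩ.
Base-emitter loop: V_Th = I_B·R_Th + V_BE + (β+1)I_B·R_E, so I_B = (4.87 − 0.7) / (48.7 + 76×1.8) = 0.0225 mA.
I_C = β·I_B = 75×0.0225 = 1.69 mA, and I_E = (β+1)I_B = 1.71 mA.
V_CE = V_CC − I_C·R_C − I_E·R_E = 12 − 1.69×1.5 − 1.71×1.8 = 6.39 V.
V_CE = 6.39 V > 0.2 V confirms active-region operation.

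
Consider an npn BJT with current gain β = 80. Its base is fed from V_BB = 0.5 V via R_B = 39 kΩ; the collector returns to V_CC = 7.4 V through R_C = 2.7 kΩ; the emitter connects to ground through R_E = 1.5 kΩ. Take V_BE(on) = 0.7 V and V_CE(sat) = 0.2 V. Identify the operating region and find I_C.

V_BB = 0.5 V ≤ V_BE(on) = 0.7 V, so the base-emitter junction is not forward biased.
The transistor is in cutoff: I_B = I_C = 0.

cutoff; I_C ≈ 0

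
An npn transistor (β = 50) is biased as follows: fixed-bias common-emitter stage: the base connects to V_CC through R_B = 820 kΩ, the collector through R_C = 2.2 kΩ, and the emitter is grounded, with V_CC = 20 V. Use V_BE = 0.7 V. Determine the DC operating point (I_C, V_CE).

Base loop: V_CC = I_B·R_B + V_BE, so I_B = (20 − 0.7)/820 kΩ = 0.0235 mA.
In the active region I_C = β·I_B = 50 × 0.0235 = 1.18 mA.
Collector loop: V_CE = V_CC − I_C·R_C = 20 − 1.18×2.2 = 17.4 V.
Since V_CE = 17.4 V > V_CE(sat) ≈ 0.2 V, the transistor is in the active region as assumed.

I_C ≈ 1.2 mA, V_CE ≈ 17 V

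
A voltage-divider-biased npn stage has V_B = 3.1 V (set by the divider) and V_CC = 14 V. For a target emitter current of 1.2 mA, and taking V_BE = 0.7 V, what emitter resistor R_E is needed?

V_E = V_B − V_BE = 3.1 − 0.7 = 2.4 V.
R_E = V_E / I_E = 2.4 / 1.2 = 2 kΩ.

R_E ≈ 2 kΩ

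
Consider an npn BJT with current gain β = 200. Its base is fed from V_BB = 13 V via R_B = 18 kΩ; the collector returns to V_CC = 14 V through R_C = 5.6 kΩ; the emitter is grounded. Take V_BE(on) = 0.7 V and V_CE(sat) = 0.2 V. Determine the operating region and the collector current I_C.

saturation; I_C ≈ 2.5 mA

Assume active: I_B = (13 − 0.7)/18 = 0.683 mA, giving I_C = β·I_B = 137 mA.
But then V_CE = 14 − 137×5.6 = -751 V < V_CE(sat) = 0.2 V — impossible in the active region.
So the transistor is saturated. With V_CE = 0.2 V, I_C = (V_CC − 0.2)/R_C = 13.8/5.6 = 2.46 mA.
Check: β·I_B = 137 mA > I_C = 2.46 mA, confirming saturation.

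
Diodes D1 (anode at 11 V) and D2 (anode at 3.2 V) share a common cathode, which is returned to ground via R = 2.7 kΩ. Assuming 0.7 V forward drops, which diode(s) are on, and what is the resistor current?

Only D1 conducts; I_R ≈ 3.8 mA

Assume both conduct. Then node N would need to be at both 11−0.7 = 10.3 V and 3.2−0.7 = 2.5 V, which is impossible.
Assume only D1 conducts: V_N = 11 − 0.7 = 10.3 V, so I_R = 10.3/2.7 = 3.81 mA.
Check D2: its anode-to-cathode voltage is 3.2 − 10.3 = -7.1 V < 0.7 V, so it is off. The assumption is consistent.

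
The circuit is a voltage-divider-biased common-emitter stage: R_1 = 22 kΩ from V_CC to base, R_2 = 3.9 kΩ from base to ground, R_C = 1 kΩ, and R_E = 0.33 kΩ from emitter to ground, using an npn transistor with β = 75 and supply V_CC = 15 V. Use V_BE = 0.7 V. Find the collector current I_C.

Thevenize the base divider: V_Th = V_CC·R_2/(R_1+R_2) = 15×3.9/25.9 = 2.26 V, R_Th = R_1‖R_2 = 3.31 kΩ.
Base-emitter loop: V_Th = I_B·R_Th + V_BE + (β+1)I_B·R_E, so I_B = (2.26 − 0.7) / (3.31 + 76×0.33) = 0.0549 mA.
I_C = β·I_B = 75×0.0549 = 4.12 mA, and I_E = (β+1)I_B = 4.17 mA.
V_CE = V_CC − I_C·R_C − I_E·R_E = 15 − 4.12×1 − 4.17×0.33 = 9.51 V.
V_CE = 9.51 V > 0.2 V confirms active-region operation.

I_C ≈ 4.1 mA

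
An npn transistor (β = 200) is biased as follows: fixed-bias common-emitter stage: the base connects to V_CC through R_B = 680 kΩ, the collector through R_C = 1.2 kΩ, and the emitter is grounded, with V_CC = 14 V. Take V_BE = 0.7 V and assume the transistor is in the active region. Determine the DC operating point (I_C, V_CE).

Base loop: V_CC = I_B·R_B + V_BE, so I_B = (14 − 0.7)/680 kΩ = 0.0196 mA.
In the active region I_C = β·I_B = 200 × 0.0196 = 3.91 mA.
Collector loop: V_CE = V_CC − I_C·R_C = 14 − 3.91×1.2 = 9.31 V.
Since V_CE = 9.31 V > V_CE(sat) ≈ 0.2 V, the transistor is in the active region as assumed.

I_C ≈ 3.9 mA, V_CE ≈ 9.3 V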